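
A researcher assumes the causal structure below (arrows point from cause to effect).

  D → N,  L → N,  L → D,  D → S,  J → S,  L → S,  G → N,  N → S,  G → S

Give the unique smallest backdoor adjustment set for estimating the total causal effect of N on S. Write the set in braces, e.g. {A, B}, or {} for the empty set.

{D, G, L}

Variables eligible for adjustment (non-descendants of N, excluding N and S): {D, G, J, L}.
Backdoor paths from N to S:
  P1: N <- G -> S
  P2: N <- L -> D -> S
  P3: N <- L -> S
  P4: N <- D <- L -> S
  P5: N <- D -> S
The empty set is not sufficient: P1 (N <- G -> S) has no collider blocking it and no conditioned non-collider, so it is open.
Try {D, G, L}:
  P1: blocked at fork node G ∈ conditioning set.
  P2: blocked at fork node L ∈ conditioning set.
  P3: blocked at fork node L ∈ conditioning set.
  P4: blocked at chain node D ∈ conditioning set.
  P5: blocked at fork node D ∈ conditioning set.
{D, G, L} contains no descendant of N and blocks every backdoor path.
Every element of {D, G, L} is needed (dropping D leaves P5 open; dropping G leaves P1 open; dropping L leaves P3 open), so no proper subset is valid.
Among all size-3 subsets of the eligible variables, only {D, G, L} blocks every backdoor path, so it is the unique smallest valid adjustment set.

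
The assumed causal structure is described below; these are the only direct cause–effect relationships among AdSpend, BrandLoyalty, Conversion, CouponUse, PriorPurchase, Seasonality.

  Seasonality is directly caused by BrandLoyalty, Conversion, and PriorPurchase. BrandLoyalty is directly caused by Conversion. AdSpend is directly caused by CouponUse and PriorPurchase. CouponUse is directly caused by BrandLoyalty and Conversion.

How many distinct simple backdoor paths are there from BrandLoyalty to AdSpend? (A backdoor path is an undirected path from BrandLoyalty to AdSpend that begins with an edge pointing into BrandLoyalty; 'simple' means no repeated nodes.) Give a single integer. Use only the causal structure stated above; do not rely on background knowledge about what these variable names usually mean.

2

A backdoor path from BrandLoyalty to AdSpend is any simple undirected path whose first edge points into BrandLoyalty (i.e. leaves BrandLoyalty via a parent).
Parents of BrandLoyalty: {Conversion}.
Enumerating:
  P1: BrandLoyalty <- Conversion -> CouponUse -> AdSpend
  P2: BrandLoyalty <- Conversion -> Seasonality <- PriorPurchase -> AdSpend
That exhausts the simple backdoor paths. Count: 2.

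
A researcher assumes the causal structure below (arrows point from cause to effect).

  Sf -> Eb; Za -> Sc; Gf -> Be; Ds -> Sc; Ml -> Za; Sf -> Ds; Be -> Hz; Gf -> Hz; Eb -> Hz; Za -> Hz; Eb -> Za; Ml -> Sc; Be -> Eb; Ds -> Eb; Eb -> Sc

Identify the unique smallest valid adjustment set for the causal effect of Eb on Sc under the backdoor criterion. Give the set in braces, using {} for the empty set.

Variables eligible for adjustment (non-descendants of Eb, excluding Eb and Sc): {Be, Ds, Gf, Ml, Sf}.
Backdoor paths from Eb to Sc:
  P1: Eb <- Sf -> Ds -> Sc
  P2: Eb <- Ds -> Sc
  P3: Eb <- Be <- Gf -> Hz <- Za <- Ml -> Sc
  P4: Eb <- Be <- Gf -> Hz <- Za -> Sc
  P5: Eb <- Be -> Hz <- Za <- Ml -> Sc
  P6: Eb <- Be -> Hz <- Za -> Sc
The empty set is not sufficient: P1 (Eb <- Sf -> Ds -> Sc) has no collider blocking it and no conditioned non-collider, so it is open.
Try {Ds}:
  P1: blocked at chain node Ds ∈ conditioning set.
  P2: blocked at fork node Ds ∈ conditioning set.
  P3: blocked at collider Hz (neither it nor any descendant is in the conditioning set).
  P4: blocked at collider Hz (neither it nor any descendant is in the conditioning set).
  P5: blocked at collider Hz (neither it nor any descendant is in the conditioning set).
  P6: blocked at collider Hz (neither it nor any descendant is in the conditioning set).
{Ds} contains no descendant of Eb and blocks every backdoor path.
No other singleton works — e.g. {Sf} leaves P2 open — so {Ds} is the unique smallest valid adjustment set.

{Ds}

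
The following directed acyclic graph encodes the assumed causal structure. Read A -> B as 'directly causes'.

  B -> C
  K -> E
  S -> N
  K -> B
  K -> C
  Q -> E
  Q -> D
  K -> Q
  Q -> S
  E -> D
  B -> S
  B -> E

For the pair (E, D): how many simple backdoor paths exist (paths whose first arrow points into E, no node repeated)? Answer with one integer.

A backdoor path from E to D is any simple undirected path whose first edge points into E (i.e. leaves E via a parent).
Parents of E: {B, K, Q}.
Enumerating:
  P1: E <- K -> B -> S <- Q -> D
  P2: E <- K -> Q -> D
  P3: E <- K -> C <- B -> S <- Q -> D
  P4: E <- B <- K -> Q -> D
  P5: E <- B -> S <- Q -> D
  P6: E <- B -> C <- K -> Q -> D
  P7: E <- Q -> D
That exhausts the simple backdoor paths. Count: 7.

7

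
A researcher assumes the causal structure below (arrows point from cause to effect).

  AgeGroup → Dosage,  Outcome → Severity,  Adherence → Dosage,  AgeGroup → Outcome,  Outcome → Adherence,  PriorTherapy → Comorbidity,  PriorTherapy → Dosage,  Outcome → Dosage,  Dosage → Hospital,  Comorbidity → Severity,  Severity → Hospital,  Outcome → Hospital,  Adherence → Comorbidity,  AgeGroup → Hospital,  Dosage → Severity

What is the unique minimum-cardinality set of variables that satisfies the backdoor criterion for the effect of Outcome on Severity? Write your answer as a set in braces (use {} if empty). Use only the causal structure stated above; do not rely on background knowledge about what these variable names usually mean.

{AgeGroup}

Variables eligible for adjustment (non-descendants of Outcome, excluding Outcome and Severity): {AgeGroup, PriorTherapy}.
Backdoor paths from Outcome to Severity:
  P1: Outcome <- AgeGroup -> Dosage <- Adherence -> Comorbidity -> Severity
  P2: Outcome <- AgeGroup -> Dosage <- PriorTherapy -> Comorbidity -> Severity
  P3: Outcome <- AgeGroup -> Dosage -> Severity
  P4: Outcome <- AgeGroup -> Dosage -> Hospital <- Severity
  P5: Outcome <- AgeGroup -> Hospital <- Dosage <- Adherence -> Comorbidity -> Severity
  P6: Outcome <- AgeGroup -> Hospital <- Dosage <- PriorTherapy -> Comorbidity -> Severity
  P7: Outcome <- AgeGroup -> Hospital <- Dosage -> Severity
  P8: Outcome <- AgeGroup -> Hospital <- Severity
The empty set is not sufficient: P3 (Outcome <- AgeGroup -> Dosage -> Severity) has no collider blocking it and no conditioned non-collider, so it is open.
Try {AgeGroup}:
  P1: blocked at fork node AgeGroup ∈ conditioning set.
  P2: blocked at fork node AgeGroup ∈ conditioning set.
  P3: blocked at fork node AgeGroup ∈ conditioning set.
  P4: blocked at fork node AgeGroup ∈ conditioning set.
  P5: blocked at fork node AgeGroup ∈ conditioning set.
  P6: blocked at fork node AgeGroup ∈ conditioning set.
  P7: blocked at fork node AgeGroup ∈ conditioning set.
  P8: blocked at fork node AgeGroup ∈ conditioning set.
{AgeGroup} contains no descendant of Outcome and blocks every backdoor path.
No other singleton works — e.g. {PriorTherapy} leaves P3 open — so {AgeGroup} is the unique smallest valid adjustment set.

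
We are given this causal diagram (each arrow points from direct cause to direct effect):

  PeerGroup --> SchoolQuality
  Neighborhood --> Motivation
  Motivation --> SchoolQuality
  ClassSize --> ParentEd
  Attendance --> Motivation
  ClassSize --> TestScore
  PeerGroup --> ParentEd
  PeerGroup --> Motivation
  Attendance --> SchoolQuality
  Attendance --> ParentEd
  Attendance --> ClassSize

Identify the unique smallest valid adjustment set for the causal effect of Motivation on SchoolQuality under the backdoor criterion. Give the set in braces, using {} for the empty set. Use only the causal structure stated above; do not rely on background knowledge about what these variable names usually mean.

Variables eligible for adjustment (non-descendants of Motivation, excluding Motivation and SchoolQuality): {Attendance, ClassSize, Neighborhood, ParentEd, PeerGroup, TestScore}.
Backdoor paths from Motivation to SchoolQuality:
  P1: Motivation <- Attendance -> ClassSize -> ParentEd <- PeerGroup -> SchoolQuality
  P2: Motivation <- Attendance -> SchoolQuality
  P3: Motivation <- Attendance -> ParentEd <- PeerGroup -> SchoolQuality
  P4: Motivation <- PeerGroup -> SchoolQuality
  P5: Motivation <- PeerGroup -> ParentEd <- Attendance -> SchoolQuality
  P6: Motivation <- PeerGroup -> ParentEd <- ClassSize <- Attendance -> SchoolQuality
The empty set is not sufficient: P2 (Motivation <- Attendance -> SchoolQuality) has no collider blocking it and no conditioned non-collider, so it is open.
Try {Attendance, PeerGroup}:
  P1: blocked at fork node Attendance ∈ conditioning set.
  P2: blocked at fork node Attendance ∈ conditioning set.
  P3: blocked at fork node Attendance ∈ conditioning set.
  P4: blocked at fork node PeerGroup ∈ conditioning set.
  P5: blocked at fork node PeerGroup ∈ conditioning set.
  P6: blocked at fork node PeerGroup ∈ conditioning set.
{Attendance, PeerGroup} contains no descendant of Motivation and blocks every backdoor path.
Every element of {Attendance, PeerGroup} is needed (dropping Attendance leaves P2 open; dropping PeerGroup leaves P4 open), so no proper subset is valid.
Among all size-2 subsets of the eligible variables, only {Attendance, PeerGroup} blocks every backdoor path, so it is the unique smallest valid adjustment set.

{Attendance, PeerGroup}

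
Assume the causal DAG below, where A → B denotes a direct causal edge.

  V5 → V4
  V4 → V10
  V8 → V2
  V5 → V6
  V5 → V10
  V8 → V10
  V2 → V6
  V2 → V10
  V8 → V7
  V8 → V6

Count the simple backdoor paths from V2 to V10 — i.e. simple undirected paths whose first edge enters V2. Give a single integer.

3

A backdoor path from V2 to V10 is any simple undirected path whose first edge points into V2 (i.e. leaves V2 via a parent).
Parents of V2: {V8}.
Enumerating:
  P1: V2 <- V8 -> V10
  P2: V2 <- V8 -> V6 <- V5 -> V4 -> V10
  P3: V2 <- V8 -> V6 <- V5 -> V10
That exhausts the simple backdoor paths. Count: 3.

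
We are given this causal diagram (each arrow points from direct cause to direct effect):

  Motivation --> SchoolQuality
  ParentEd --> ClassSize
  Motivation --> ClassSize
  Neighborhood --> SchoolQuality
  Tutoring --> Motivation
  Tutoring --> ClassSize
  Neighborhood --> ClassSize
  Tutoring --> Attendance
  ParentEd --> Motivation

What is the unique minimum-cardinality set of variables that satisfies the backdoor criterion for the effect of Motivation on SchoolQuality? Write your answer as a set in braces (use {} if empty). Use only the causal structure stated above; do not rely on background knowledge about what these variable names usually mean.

Variables eligible for adjustment (non-descendants of Motivation, excluding Motivation and SchoolQuality): {Attendance, Neighborhood, ParentEd, Tutoring}.
Backdoor paths from Motivation to SchoolQuality:
  P1: Motivation <- Tutoring -> ClassSize <- Neighborhood -> SchoolQuality
  P2: Motivation <- ParentEd -> ClassSize <- Neighborhood -> SchoolQuality
Each backdoor path contains an unconditioned collider, so every path is already blocked with the empty conditioning set:
  P1: blocked at collider ClassSize (neither it nor any descendant is in the conditioning set).
  P2: blocked at collider ClassSize (neither it nor any descendant is in the conditioning set).
The empty set is therefore the unique smallest valid set.

{}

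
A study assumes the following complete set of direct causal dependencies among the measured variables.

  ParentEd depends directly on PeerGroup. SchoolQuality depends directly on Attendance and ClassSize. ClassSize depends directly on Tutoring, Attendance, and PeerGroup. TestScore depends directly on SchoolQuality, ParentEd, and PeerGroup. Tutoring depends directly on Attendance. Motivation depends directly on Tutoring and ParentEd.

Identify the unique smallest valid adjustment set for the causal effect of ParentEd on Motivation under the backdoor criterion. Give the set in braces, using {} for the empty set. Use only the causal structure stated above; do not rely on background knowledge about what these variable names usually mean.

Variables eligible for adjustment (non-descendants of ParentEd, excluding ParentEd and Motivation): {Attendance, ClassSize, PeerGroup, SchoolQuality, Tutoring}.
Backdoor paths from ParentEd to Motivation:
  P1: ParentEd <- PeerGroup -> ClassSize <- Attendance -> Tutoring -> Motivation
  P2: ParentEd <- PeerGroup -> ClassSize <- Tutoring -> Motivation
  P3: ParentEd <- PeerGroup -> ClassSize -> SchoolQuality <- Attendance -> Tutoring -> Motivation
  P4: ParentEd <- PeerGroup -> TestScore <- SchoolQuality <- Attendance -> Tutoring -> Motivation
  P5: ParentEd <- PeerGroup -> TestScore <- SchoolQuality <- Attendance -> ClassSize <- Tutoring -> Motivation
  P6: ParentEd <- PeerGroup -> TestScore <- SchoolQuality <- ClassSize <- Attendance -> Tutoring -> Motivation
  P7: ParentEd <- PeerGroup -> TestScore <- SchoolQuality <- ClassSize <- Tutoring -> Motivation
Each backdoor path contains an unconditioned collider, so every path is already blocked with the empty conditioning set:
  P1: blocked at collider ClassSize (neither it nor any descendant is in the conditioning set).
  P2: blocked at collider ClassSize (neither it nor any descendant is in the conditioning set).
  P3: blocked at collider SchoolQuality (neither it nor any descendant is in the conditioning set).
  P4: blocked at collider TestScore (neither it nor any descendant is in the conditioning set).
  P5: blocked at collider TestScore (neither it nor any descendant is in the conditioning set).
  P6: blocked at collider TestScore (neither it nor any descendant is in the conditioning set).
  P7: blocked at collider TestScore (neither it nor any descendant is in the conditioning set).
The empty set is therefore the unique smallest valid set.

{}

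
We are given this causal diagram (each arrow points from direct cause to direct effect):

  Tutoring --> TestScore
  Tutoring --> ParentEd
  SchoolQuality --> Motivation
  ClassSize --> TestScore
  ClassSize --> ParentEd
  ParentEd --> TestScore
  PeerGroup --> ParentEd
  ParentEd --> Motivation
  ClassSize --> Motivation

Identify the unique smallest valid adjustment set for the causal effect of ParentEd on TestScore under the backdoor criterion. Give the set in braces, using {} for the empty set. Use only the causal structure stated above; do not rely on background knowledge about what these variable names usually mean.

Variables eligible for adjustment (non-descendants of ParentEd, excluding ParentEd and TestScore): {ClassSize, PeerGroup, SchoolQuality, Tutoring}.
Backdoor paths from ParentEd to TestScore:
  P1: ParentEd <- Tutoring -> TestScore
  P2: ParentEd <- ClassSize -> TestScore
The empty set is not sufficient: P1 (ParentEd <- Tutoring -> TestScore) has no collider blocking it and no conditioned non-collider, so it is open.
Try {ClassSize, Tutoring}:
  P1: blocked at fork node Tutoring ∈ conditioning set.
  P2: blocked at fork node ClassSize ∈ conditioning set.
{ClassSize, Tutoring} contains no descendant of ParentEd and blocks every backdoor path.
Every element of {ClassSize, Tutoring} is needed (dropping ClassSize leaves P2 open; dropping Tutoring leaves P1 open), so no proper subset is valid.
Among all size-2 subsets of the eligible variables, only {ClassSize, Tutoring} blocks every backdoor path, so it is the unique smallest valid adjustment set.

{ClassSize, Tutoring}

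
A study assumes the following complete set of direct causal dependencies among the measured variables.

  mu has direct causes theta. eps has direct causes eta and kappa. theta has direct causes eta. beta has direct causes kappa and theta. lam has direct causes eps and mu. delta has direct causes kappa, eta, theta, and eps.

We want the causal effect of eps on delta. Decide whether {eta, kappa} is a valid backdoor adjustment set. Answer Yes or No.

Yes

Backdoor paths from eps to delta (paths whose first edge points into eps):
  P1: eps <- kappa -> delta
  P2: eps <- kappa -> beta <- theta <- eta -> delta
  P3: eps <- kappa -> beta <- theta -> delta
  P4: eps <- eta -> theta -> delta
  P5: eps <- eta -> theta -> beta <- kappa -> delta
  P6: eps <- eta -> delta
Condition 1 (no descendant of eps in the set): holds — descendants of eps are {delta, lam}; none are in {eta, kappa}.
Condition 2 (every backdoor path blocked by {eta, kappa}):
  P1: blocked at fork node kappa ∈ conditioning set.
  P2: blocked at fork node kappa ∈ conditioning set.
  P3: blocked at fork node kappa ∈ conditioning set.
  P4: blocked at fork node eta ∈ conditioning set.
  P5: blocked at fork node eta ∈ conditioning set.
  P6: blocked at fork node eta ∈ conditioning set.
{eta, kappa} satisfies the backdoor criterion.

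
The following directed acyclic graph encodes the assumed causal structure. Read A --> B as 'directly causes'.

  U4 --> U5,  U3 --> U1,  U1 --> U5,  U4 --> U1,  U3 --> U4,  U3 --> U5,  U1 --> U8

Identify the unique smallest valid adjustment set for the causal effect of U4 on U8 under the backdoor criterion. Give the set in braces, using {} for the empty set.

Variables eligible for adjustment (non-descendants of U4, excluding U4 and U8): {U3}.
Backdoor paths from U4 to U8:
  P1: U4 <- U3 -> U1 -> U8
  P2: U4 <- U3 -> U5 <- U1 -> U8
The empty set is not sufficient: P1 (U4 <- U3 -> U1 -> U8) has no collider blocking it and no conditioned non-collider, so it is open.
Try {U3}:
  P1: blocked at fork node U3 ∈ conditioning set.
  P2: blocked at fork node U3 ∈ conditioning set.
{U3} contains no descendant of U4 and blocks every backdoor path.
{U3} is the unique smallest valid adjustment set.

{U3}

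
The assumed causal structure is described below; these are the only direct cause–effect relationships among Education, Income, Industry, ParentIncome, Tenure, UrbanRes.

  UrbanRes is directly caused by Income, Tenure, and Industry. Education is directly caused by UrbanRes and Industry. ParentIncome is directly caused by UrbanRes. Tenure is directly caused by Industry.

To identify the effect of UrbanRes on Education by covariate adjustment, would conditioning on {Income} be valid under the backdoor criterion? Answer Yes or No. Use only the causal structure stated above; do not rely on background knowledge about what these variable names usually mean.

Backdoor paths from UrbanRes to Education (paths whose first edge points into UrbanRes):
  P1: UrbanRes <- Industry -> Education
  P2: UrbanRes <- Tenure <- Industry -> Education
Condition 1 (no descendant of UrbanRes in the set): holds — descendants of UrbanRes are {Education, ParentIncome}; none are in {Income}.
Condition 2 (every backdoor path blocked by {Income}):
  P1: open — no interior node is in the conditioning set.
  P2: open — no interior node is in the conditioning set.
{Income} does not satisfy the backdoor criterion.

No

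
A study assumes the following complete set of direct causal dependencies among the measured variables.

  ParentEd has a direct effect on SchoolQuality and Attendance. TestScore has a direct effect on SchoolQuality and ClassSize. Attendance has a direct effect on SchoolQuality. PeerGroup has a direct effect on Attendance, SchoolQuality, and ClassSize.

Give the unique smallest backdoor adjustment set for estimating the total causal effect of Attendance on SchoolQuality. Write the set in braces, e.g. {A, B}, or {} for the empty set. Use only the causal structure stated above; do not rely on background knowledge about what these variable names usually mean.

{ParentEd, PeerGroup}

Variables eligible for adjustment (non-descendants of Attendance, excluding Attendance and SchoolQuality): {ClassSize, ParentEd, PeerGroup, TestScore}.
Backdoor paths from Attendance to SchoolQuality:
  P1: Attendance <- PeerGroup -> SchoolQuality
  P2: Attendance <- PeerGroup -> ClassSize <- TestScore -> SchoolQuality
  P3: Attendance <- ParentEd -> SchoolQuality
The empty set is not sufficient: P1 (Attendance <- PeerGroup -> SchoolQuality) has no collider blocking it and no conditioned non-collider, so it is open.
Try {ParentEd, PeerGroup}:
  P1: blocked at fork node PeerGroup ∈ conditioning set.
  P2: blocked at fork node PeerGroup ∈ conditioning set.
  P3: blocked at fork node ParentEd ∈ conditioning set.
{ParentEd, PeerGroup} contains no descendant of Attendance and blocks every backdoor path.
Every element of {ParentEd, PeerGroup} is needed (dropping ParentEd leaves P3 open; dropping PeerGroup leaves P1 open), so no proper subset is valid.
Among all size-2 subsets of the eligible variables, only {ParentEd, PeerGroup} blocks every backdoor path, so it is the unique smallest valid adjustment set.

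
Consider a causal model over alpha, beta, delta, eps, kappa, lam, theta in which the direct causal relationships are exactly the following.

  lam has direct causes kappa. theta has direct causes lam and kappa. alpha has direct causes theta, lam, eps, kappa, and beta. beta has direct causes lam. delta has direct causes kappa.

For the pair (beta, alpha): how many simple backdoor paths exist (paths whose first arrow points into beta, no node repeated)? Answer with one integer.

5

A backdoor path from beta to alpha is any simple undirected path whose first edge points into beta (i.e. leaves beta via a parent).
Parents of beta: {lam}.
Enumerating:
  P1: beta <- lam <- kappa -> theta -> alpha
  P2: beta <- lam <- kappa -> alpha
  P3: beta <- lam -> theta <- kappa -> alpha
  P4: beta <- lam -> theta -> alpha
  P5: beta <- lam -> alpha
That exhausts the simple backdoor paths. Count: 5.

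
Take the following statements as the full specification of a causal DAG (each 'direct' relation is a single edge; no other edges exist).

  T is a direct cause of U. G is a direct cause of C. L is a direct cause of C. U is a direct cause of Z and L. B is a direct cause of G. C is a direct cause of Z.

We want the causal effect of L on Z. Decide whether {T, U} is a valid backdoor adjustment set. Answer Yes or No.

Yes

Backdoor paths from L to Z (paths whose first edge points into L):
  P1: L <- U -> Z
Condition 1 (no descendant of L in the set): holds — descendants of L are {C, Z}; none are in {T, U}.
Condition 2 (every backdoor path blocked by {T, U}):
  P1: blocked at fork node U ∈ conditioning set.
{T, U} satisfies the backdoor criterion.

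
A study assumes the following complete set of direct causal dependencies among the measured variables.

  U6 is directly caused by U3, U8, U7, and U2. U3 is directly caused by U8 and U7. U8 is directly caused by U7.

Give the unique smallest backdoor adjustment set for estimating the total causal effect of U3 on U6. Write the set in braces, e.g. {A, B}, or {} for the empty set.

{U7, U8}

Variables eligible for adjustment (non-descendants of U3, excluding U3 and U6): {U2, U7, U8}.
Backdoor paths from U3 to U6:
  P1: U3 <- U7 -> U8 -> U6
  P2: U3 <- U7 -> U6
  P3: U3 <- U8 <- U7 -> U6
  P4: U3 <- U8 -> U6
The empty set is not sufficient: P1 (U3 <- U7 -> U8 -> U6) has no collider blocking it and no conditioned non-collider, so it is open.
Try {U7, U8}:
  P1: blocked at fork node U7 ∈ conditioning set.
  P2: blocked at fork node U7 ∈ conditioning set.
  P3: blocked at chain node U8 ∈ conditioning set.
  P4: blocked at fork node U8 ∈ conditioning set.
{U7, U8} contains no descendant of U3 and blocks every backdoor path.
Every element of {U7, U8} is needed (dropping U7 leaves P2 open; dropping U8 leaves P4 open), so no proper subset is valid.
Among all size-2 subsets of the eligible variables, only {U7, U8} blocks every backdoor path, so it is the unique smallest valid adjustment set.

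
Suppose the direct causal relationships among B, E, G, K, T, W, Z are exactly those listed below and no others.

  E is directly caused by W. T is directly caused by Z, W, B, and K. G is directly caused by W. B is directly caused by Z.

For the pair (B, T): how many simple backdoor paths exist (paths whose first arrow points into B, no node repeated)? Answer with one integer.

1

A backdoor path from B to T is any simple undirected path whose first edge points into B (i.e. leaves B via a parent).
Parents of B: {Z}.
Enumerating:
  P1: B <- Z -> T
That exhausts the simple backdoor paths. Count: 1.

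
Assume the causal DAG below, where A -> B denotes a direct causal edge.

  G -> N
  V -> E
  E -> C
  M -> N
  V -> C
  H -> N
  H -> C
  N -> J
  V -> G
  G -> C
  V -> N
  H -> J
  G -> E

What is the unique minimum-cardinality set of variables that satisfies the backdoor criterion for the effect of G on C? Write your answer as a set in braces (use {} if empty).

Variables eligible for adjustment (non-descendants of G, excluding G and C): {H, M, V}.
Backdoor paths from G to C:
  P1: G <- V -> E -> C
  P2: G <- V -> C
  P3: G <- V -> N <- H -> C
  P4: G <- V -> N -> J <- H -> C
The empty set is not sufficient: P1 (G <- V -> E -> C) has no collider blocking it and no conditioned non-collider, so it is open.
Try {V}:
  P1: blocked at fork node V ∈ conditioning set.
  P2: blocked at fork node V ∈ conditioning set.
  P3: blocked at fork node V ∈ conditioning set.
  P4: blocked at fork node V ∈ conditioning set.
{V} contains no descendant of G and blocks every backdoor path.
No other singleton works — e.g. {H} leaves P1 open — so {V} is the unique smallest valid adjustment set.

{V}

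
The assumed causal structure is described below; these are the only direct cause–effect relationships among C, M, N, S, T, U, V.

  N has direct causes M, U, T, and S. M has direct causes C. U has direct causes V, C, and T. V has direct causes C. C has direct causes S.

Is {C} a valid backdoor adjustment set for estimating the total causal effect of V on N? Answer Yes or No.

Yes

Backdoor paths from V to N (paths whose first edge points into V):
  P1: V <- C <- S -> N
  P2: V <- C -> M -> N
  P3: V <- C -> U <- T -> N
  P4: V <- C -> U -> N
Condition 1 (no descendant of V in the set): holds — descendants of V are {N, U}; none are in {C}.
Condition 2 (every backdoor path blocked by {C}):
  P1: blocked at chain node C ∈ conditioning set.
  P2: blocked at fork node C ∈ conditioning set.
  P3: blocked at fork node C ∈ conditioning set.
  P4: blocked at fork node C ∈ conditioning set.
{C} satisfies the backdoor criterion.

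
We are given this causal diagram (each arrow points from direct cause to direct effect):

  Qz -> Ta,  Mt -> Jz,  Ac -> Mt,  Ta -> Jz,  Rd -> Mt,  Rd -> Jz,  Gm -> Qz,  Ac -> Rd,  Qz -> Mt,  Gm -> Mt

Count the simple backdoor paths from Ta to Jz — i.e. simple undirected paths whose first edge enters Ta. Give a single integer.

A backdoor path from Ta to Jz is any simple undirected path whose first edge points into Ta (i.e. leaves Ta via a parent).
Parents of Ta: {Qz}.
Enumerating:
  P1: Ta <- Qz <- Gm -> Mt <- Ac -> Rd -> Jz
  P2: Ta <- Qz <- Gm -> Mt <- Rd -> Jz
  P3: Ta <- Qz <- Gm -> Mt -> Jz
  P4: Ta <- Qz -> Mt <- Ac -> Rd -> Jz
  P5: Ta <- Qz -> Mt <- Rd -> Jz
  P6: Ta <- Qz -> Mt -> Jz
That exhausts the simple backdoor paths. Count: 6.

6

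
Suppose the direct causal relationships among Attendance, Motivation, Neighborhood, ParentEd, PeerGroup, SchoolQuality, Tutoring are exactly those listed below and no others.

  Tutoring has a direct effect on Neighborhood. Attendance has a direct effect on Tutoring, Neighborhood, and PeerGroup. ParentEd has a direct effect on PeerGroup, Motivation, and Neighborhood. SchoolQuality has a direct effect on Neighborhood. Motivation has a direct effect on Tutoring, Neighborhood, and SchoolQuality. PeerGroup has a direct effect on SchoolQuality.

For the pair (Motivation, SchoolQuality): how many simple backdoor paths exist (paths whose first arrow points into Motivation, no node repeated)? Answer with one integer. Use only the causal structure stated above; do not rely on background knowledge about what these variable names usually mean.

6

A backdoor path from Motivation to SchoolQuality is any simple undirected path whose first edge points into Motivation (i.e. leaves Motivation via a parent).
Parents of Motivation: {ParentEd}.
Enumerating:
  P1: Motivation <- ParentEd -> PeerGroup <- Attendance -> Tutoring -> Neighborhood <- SchoolQuality
  P2: Motivation <- ParentEd -> PeerGroup <- Attendance -> Neighborhood <- SchoolQuality
  P3: Motivation <- ParentEd -> PeerGroup -> SchoolQuality
  P4: Motivation <- ParentEd -> Neighborhood <- Attendance -> PeerGroup -> SchoolQuality
  P5: Motivation <- ParentEd -> Neighborhood <- SchoolQuality
  P6: Motivation <- ParentEd -> Neighborhood <- Tutoring <- Attendance -> PeerGroup -> SchoolQuality
That exhausts the simple backdoor paths. Count: 6.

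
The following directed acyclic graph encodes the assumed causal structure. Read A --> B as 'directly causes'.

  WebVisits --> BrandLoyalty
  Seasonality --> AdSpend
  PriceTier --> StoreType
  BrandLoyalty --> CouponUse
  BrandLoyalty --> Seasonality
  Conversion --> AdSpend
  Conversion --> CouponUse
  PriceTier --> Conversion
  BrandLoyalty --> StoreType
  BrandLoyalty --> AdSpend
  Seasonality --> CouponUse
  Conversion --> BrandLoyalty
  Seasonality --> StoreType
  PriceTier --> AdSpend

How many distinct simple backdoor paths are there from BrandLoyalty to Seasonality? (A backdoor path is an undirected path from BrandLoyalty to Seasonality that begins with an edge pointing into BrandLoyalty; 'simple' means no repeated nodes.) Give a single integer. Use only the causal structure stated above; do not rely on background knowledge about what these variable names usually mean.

5

A backdoor path from BrandLoyalty to Seasonality is any simple undirected path whose first edge points into BrandLoyalty (i.e. leaves BrandLoyalty via a parent).
Parents of BrandLoyalty: {Conversion, WebVisits}.
Enumerating:
  P1: BrandLoyalty <- Conversion <- PriceTier -> StoreType <- Seasonality
  P2: BrandLoyalty <- Conversion <- PriceTier -> AdSpend <- Seasonality
  P3: BrandLoyalty <- Conversion -> CouponUse <- Seasonality
  P4: BrandLoyalty <- Conversion -> AdSpend <- PriceTier -> StoreType <- Seasonality
  P5: BrandLoyalty <- Conversion -> AdSpend <- Seasonality
That exhausts the simple backdoor paths. Count: 5.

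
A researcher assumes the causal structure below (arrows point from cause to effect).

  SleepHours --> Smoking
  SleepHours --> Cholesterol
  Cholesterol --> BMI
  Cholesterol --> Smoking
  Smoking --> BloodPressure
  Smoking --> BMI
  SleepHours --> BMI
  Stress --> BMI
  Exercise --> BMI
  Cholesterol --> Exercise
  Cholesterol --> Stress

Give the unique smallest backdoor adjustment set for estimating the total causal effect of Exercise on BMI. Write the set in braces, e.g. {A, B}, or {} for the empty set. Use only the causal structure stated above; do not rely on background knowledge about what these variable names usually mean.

{Cholesterol}

Variables eligible for adjustment (non-descendants of Exercise, excluding Exercise and BMI): {BloodPressure, Cholesterol, SleepHours, Smoking, Stress}.
Backdoor paths from Exercise to BMI:
  P1: Exercise <- Cholesterol <- SleepHours -> Smoking -> BMI
  P2: Exercise <- Cholesterol <- SleepHours -> BMI
  P3: Exercise <- Cholesterol -> Stress -> BMI
  P4: Exercise <- Cholesterol -> Smoking <- SleepHours -> BMI
  P5: Exercise <- Cholesterol -> Smoking -> BMI
  P6: Exercise <- Cholesterol -> BMI
The empty set is not sufficient: P1 (Exercise <- Cholesterol <- SleepHours -> Smoking -> BMI) has no collider blocking it and no conditioned non-collider, so it is open.
Try {Cholesterol}:
  P1: blocked at chain node Cholesterol ∈ conditioning set.
  P2: blocked at chain node Cholesterol ∈ conditioning set.
  P3: blocked at fork node Cholesterol ∈ conditioning set.
  P4: blocked at fork node Cholesterol ∈ conditioning set.
  P5: blocked at fork node Cholesterol ∈ conditioning set.
  P6: blocked at fork node Cholesterol ∈ conditioning set.
{Cholesterol} contains no descendant of Exercise and blocks every backdoor path.
No other singleton works — e.g. {SleepHours} leaves P3 open — so {Cholesterol} is the unique smallest valid adjustment set.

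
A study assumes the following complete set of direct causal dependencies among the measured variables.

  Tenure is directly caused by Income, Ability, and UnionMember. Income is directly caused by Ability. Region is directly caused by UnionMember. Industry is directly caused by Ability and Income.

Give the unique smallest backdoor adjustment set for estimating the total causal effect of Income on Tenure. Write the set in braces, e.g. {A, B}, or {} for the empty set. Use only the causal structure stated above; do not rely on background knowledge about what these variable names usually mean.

{Ability}

Variables eligible for adjustment (non-descendants of Income, excluding Income and Tenure): {Ability, Region, UnionMember}.
Backdoor paths from Income to Tenure:
  P1: Income <- Ability -> Tenure
The empty set is not sufficient: P1 (Income <- Ability -> Tenure) has no collider blocking it and no conditioned non-collider, so it is open.
Try {Ability}:
  P1: blocked at fork node Ability ∈ conditioning set.
{Ability} contains no descendant of Income and blocks every backdoor path.
No other singleton works — e.g. {UnionMember} leaves P1 open — so {Ability} is the unique smallest valid adjustment set.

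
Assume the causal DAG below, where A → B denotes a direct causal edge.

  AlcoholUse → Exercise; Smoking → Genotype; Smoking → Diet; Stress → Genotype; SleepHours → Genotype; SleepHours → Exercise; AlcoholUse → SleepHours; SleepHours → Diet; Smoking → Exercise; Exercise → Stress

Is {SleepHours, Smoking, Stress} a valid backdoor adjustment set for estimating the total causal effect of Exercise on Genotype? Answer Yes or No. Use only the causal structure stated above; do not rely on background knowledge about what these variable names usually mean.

Backdoor paths from Exercise to Genotype (paths whose first edge points into Exercise):
  P1: Exercise <- AlcoholUse -> SleepHours -> Diet <- Smoking -> Genotype
  P2: Exercise <- AlcoholUse -> SleepHours -> Genotype
  P3: Exercise <- Smoking -> Diet <- SleepHours -> Genotype
  P4: Exercise <- Smoking -> Genotype
  P5: Exercise <- SleepHours -> Diet <- Smoking -> Genotype
  P6: Exercise <- SleepHours -> Genotype
Condition 1 (no descendant of Exercise in the set): FAILS — Stress is a descendant of Exercise.
Condition 2 (every backdoor path blocked by {SleepHours, Smoking, Stress}):
  P1: blocked at chain node SleepHours ∈ conditioning set.
  P2: blocked at chain node SleepHours ∈ conditioning set.
  P3: blocked at fork node Smoking ∈ conditioning set.
  P4: blocked at fork node Smoking ∈ conditioning set.
  P5: blocked at fork node SleepHours ∈ conditioning set.
  P6: blocked at fork node SleepHours ∈ conditioning set.
{SleepHours, Smoking, Stress} does not satisfy the backdoor criterion.

No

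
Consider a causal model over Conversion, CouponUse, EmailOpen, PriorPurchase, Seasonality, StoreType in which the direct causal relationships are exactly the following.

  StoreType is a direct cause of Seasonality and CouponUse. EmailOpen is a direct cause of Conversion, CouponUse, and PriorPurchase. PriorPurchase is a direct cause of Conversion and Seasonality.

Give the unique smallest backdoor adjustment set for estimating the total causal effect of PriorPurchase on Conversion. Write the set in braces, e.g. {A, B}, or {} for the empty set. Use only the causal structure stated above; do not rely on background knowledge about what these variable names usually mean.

Variables eligible for adjustment (non-descendants of PriorPurchase, excluding PriorPurchase and Conversion): {CouponUse, EmailOpen, StoreType}.
Backdoor paths from PriorPurchase to Conversion:
  P1: PriorPurchase <- EmailOpen -> Conversion
The empty set is not sufficient: P1 (PriorPurchase <- EmailOpen -> Conversion) has no collider blocking it and no conditioned non-collider, so it is open.
Try {EmailOpen}:
  P1: blocked at fork node EmailOpen ∈ conditioning set.
{EmailOpen} contains no descendant of PriorPurchase and blocks every backdoor path.
No other singleton works — e.g. {StoreType} leaves P1 open — so {EmailOpen} is the unique smallest valid adjustment set.

{EmailOpen}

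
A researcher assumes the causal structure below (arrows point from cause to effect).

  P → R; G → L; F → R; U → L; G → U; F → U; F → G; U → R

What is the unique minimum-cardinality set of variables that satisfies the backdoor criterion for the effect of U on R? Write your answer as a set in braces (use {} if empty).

{F}

Variables eligible for adjustment (non-descendants of U, excluding U and R): {F, G, P}.
Backdoor paths from U to R:
  P1: U <- F -> R
  P2: U <- G <- F -> R
The empty set is not sufficient: P1 (U <- F -> R) has no collider blocking it and no conditioned non-collider, so it is open.
Try {F}:
  P1: blocked at fork node F ∈ conditioning set.
  P2: blocked at fork node F ∈ conditioning set.
{F} contains no descendant of U and blocks every backdoor path.
No other singleton works — e.g. {G} leaves P1 open — so {F} is the unique smallest valid adjustment set.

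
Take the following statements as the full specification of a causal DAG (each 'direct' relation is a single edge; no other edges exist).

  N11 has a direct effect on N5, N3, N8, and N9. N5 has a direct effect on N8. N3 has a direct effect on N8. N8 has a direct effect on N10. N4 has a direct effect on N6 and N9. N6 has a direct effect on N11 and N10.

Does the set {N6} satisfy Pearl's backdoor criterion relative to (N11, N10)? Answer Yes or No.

Yes

Backdoor paths from N11 to N10 (paths whose first edge points into N11):
  P1: N11 <- N6 -> N10
Condition 1 (no descendant of N11 in the set): holds — descendants of N11 are {N10, N3, N5, N8, N9}; none are in {N6}.
Condition 2 (every backdoor path blocked by {N6}):
  P1: blocked at fork node N6 ∈ conditioning set.
{N6} satisfies the backdoor criterion.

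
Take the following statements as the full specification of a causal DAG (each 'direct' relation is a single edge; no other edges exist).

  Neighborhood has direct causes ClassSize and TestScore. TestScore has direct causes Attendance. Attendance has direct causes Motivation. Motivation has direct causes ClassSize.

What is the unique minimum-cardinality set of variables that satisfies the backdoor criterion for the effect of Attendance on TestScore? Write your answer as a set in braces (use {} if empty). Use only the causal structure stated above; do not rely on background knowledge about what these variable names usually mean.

{}

Variables eligible for adjustment (non-descendants of Attendance, excluding Attendance and TestScore): {ClassSize, Motivation}.
Backdoor paths from Attendance to TestScore:
  P1: Attendance <- Motivation <- ClassSize -> Neighborhood <- TestScore
Each backdoor path contains an unconditioned collider, so every path is already blocked with the empty conditioning set:
  P1: blocked at collider Neighborhood (neither it nor any descendant is in the conditioning set).
The empty set is therefore the unique smallest valid set.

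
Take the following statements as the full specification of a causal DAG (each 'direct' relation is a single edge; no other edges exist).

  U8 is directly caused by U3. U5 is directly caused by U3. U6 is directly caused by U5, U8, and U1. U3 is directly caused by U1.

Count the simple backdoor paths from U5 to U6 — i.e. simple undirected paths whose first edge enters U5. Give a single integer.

2

A backdoor path from U5 to U6 is any simple undirected path whose first edge points into U5 (i.e. leaves U5 via a parent).
Parents of U5: {U3}.
Enumerating:
  P1: U5 <- U3 <- U1 -> U6
  P2: U5 <- U3 -> U8 -> U6
That exhausts the simple backdoor paths. Count: 2.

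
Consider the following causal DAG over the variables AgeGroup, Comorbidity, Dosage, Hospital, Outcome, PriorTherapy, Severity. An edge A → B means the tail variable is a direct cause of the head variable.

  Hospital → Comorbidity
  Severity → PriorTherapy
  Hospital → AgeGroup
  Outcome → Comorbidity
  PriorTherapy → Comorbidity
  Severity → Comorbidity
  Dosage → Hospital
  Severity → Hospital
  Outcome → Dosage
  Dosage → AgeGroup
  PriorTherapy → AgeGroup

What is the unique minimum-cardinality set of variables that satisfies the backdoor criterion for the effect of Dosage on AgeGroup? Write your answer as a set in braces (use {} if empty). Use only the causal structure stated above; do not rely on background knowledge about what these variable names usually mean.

{}

Variables eligible for adjustment (non-descendants of Dosage, excluding Dosage and AgeGroup): {Outcome, PriorTherapy, Severity}.
Backdoor paths from Dosage to AgeGroup:
  P1: Dosage <- Outcome -> Comorbidity <- Severity -> Hospital -> AgeGroup
  P2: Dosage <- Outcome -> Comorbidity <- Severity -> PriorTherapy -> AgeGroup
  P3: Dosage <- Outcome -> Comorbidity <- Hospital <- Severity -> PriorTherapy -> AgeGroup
  P4: Dosage <- Outcome -> Comorbidity <- Hospital -> AgeGroup
  P5: Dosage <- Outcome -> Comorbidity <- PriorTherapy <- Severity -> Hospital -> AgeGroup
  P6: Dosage <- Outcome -> Comorbidity <- PriorTherapy -> AgeGroup
Each backdoor path contains an unconditioned collider, so every path is already blocked with the empty conditioning set:
  P1: blocked at collider Comorbidity (neither it nor any descendant is in the conditioning set).
  P2: blocked at collider Comorbidity (neither it nor any descendant is in the conditioning set).
  P3: blocked at collider Comorbidity (neither it nor any descendant is in the conditioning set).
  P4: blocked at collider Comorbidity (neither it nor any descendant is in the conditioning set).
  P5: blocked at collider Comorbidity (neither it nor any descendant is in the conditioning set).
  P6: blocked at collider Comorbidity (neither it nor any descendant is in the conditioning set).
The empty set is therefore the unique smallest valid set.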